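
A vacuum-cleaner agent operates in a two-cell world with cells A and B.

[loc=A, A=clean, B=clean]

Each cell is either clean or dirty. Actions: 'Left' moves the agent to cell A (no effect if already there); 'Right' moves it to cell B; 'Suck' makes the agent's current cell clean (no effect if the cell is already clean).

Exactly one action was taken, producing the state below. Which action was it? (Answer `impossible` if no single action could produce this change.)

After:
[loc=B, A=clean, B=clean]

try  Left: loc=A A=clean B=clean
try Right: loc=B A=clean B=clean  ← match
try  Suck: loc=A A=clean B=clean

Right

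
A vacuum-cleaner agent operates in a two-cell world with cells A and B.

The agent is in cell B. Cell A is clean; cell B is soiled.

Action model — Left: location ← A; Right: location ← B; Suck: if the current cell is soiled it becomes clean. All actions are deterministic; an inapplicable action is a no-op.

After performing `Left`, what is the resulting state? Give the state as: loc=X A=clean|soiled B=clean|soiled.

loc=A A=clean B=soiled

start: loc=B A=clean B=soiled
t=1 Left ⇒ loc=A A=clean B=soiled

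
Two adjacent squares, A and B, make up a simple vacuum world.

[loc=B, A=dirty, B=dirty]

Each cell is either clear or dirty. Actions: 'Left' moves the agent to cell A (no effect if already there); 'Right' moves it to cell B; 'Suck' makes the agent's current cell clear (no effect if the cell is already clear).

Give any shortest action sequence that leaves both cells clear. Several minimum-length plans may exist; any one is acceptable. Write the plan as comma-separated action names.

t=1 Suck ⇒ in B — A dirty, B clear
t=2 Left ⇒ in A — A dirty, B clear
t=3 Suck ⇒ in A — A clear, B clear
min 3: Suck B + move + Suck A

Suck, Left, Suck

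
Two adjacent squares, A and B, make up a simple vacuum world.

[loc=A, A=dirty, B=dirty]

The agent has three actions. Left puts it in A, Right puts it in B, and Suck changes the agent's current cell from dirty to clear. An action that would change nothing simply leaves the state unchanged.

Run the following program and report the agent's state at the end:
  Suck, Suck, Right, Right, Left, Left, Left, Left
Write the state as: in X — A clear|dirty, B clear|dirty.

Suck (#1): in A — A clear, B dirty
Suck (#2): in A — A clear, B dirty
Right (#3): in B — A clear, B dirty
Right (#4): in B — A clear, B dirty
Left (#5): in A — A clear, B dirty
Left (#6): in A — A clear, B dirty
Left (#7): in A — A clear, B dirty
Left (#8): in A — A clear, B dirty

in A — A clear, B dirty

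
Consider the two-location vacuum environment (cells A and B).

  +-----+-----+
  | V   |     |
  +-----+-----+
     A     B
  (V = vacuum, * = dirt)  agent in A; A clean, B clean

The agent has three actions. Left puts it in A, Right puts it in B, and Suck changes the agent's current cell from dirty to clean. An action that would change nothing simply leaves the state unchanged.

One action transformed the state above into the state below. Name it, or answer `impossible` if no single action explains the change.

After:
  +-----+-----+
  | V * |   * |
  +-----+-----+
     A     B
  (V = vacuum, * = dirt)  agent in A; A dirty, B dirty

try  Left: loc=A A=clean B=clean
try Right: loc=B A=clean B=clean
try  Suck: loc=A A=clean B=clean
no single action produces the after-state

impossible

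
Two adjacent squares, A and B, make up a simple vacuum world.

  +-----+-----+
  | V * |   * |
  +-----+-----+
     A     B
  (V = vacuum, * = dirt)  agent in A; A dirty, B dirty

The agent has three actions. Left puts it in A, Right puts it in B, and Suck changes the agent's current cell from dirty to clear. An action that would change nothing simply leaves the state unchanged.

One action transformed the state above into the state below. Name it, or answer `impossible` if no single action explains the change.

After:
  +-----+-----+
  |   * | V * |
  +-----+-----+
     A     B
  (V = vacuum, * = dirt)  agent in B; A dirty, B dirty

try  Left: in A — A dirty, B dirty
try Right: in B — A dirty, B dirty  ← match
try  Suck: in A — A clear, B dirty

Right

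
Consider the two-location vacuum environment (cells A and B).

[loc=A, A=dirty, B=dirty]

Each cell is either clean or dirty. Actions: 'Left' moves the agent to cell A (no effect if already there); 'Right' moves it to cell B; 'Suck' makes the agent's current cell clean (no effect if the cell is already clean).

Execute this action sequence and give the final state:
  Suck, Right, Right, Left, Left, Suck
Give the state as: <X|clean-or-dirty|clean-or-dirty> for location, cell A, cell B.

<A|clean|dirty>

Suck (#1): <A|clean|dirty>
Right (#2): <B|clean|dirty>
Right (#3): <B|clean|dirty>
Left (#4): <A|clean|dirty>
Left (#5): <A|clean|dirty>
Suck (#6): <A|clean|dirty>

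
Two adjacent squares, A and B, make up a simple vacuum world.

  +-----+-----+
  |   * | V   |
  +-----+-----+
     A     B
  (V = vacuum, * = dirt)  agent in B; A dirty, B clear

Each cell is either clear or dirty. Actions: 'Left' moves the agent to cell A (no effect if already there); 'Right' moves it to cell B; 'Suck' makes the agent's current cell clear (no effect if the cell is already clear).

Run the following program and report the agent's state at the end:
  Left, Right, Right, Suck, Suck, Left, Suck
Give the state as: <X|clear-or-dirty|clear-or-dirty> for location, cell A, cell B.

1) do Left; now <A|dirty|clear>
2) do Right; now <B|dirty|clear>
3) do Right; now <B|dirty|clear>
4) do Suck; now <B|dirty|clear>
5) do Suck; now <B|dirty|clear>
6) do Left; now <A|dirty|clear>
7) do Suck; now <A|clear|clear>

<A|clear|clear>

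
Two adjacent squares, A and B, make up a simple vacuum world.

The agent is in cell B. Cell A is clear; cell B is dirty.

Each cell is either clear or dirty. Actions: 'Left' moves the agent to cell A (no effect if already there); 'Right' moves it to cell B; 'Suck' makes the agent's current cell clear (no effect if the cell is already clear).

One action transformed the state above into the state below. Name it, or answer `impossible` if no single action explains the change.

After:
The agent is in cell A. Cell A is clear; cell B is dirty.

try  Left: in A — A clear, B dirty  ← match
try Right: in B — A clear, B dirty
try  Suck: in B — A clear, B clear

Left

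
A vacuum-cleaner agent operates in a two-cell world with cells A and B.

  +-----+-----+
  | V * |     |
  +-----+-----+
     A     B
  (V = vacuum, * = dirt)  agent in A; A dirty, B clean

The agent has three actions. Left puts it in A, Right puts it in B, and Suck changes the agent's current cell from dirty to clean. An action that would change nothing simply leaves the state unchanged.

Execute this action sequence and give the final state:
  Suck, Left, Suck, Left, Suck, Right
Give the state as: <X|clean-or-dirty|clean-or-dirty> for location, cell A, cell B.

1) do Suck; now <A|clean|clean>
2) do Left; now <A|clean|clean>
3) do Suck; now <A|clean|clean>
4) do Left; now <A|clean|clean>
5) do Suck; now <A|clean|clean>
6) do Right; now <B|clean|clean>

<B|clean|clean>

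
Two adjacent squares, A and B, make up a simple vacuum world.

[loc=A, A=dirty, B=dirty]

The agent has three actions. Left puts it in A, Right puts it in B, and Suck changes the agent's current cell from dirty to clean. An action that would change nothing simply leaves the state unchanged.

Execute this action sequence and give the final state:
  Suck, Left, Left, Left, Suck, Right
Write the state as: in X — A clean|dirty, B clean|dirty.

in B — A clean, B dirty

1) do Suck; now in A — A clean, B dirty
2) do Left; now in A — A clean, B dirty
3) do Left; now in A — A clean, B dirty
4) do Left; now in A — A clean, B dirty
5) do Suck; now in A — A clean, B dirty
6) do Right; now in B — A clean, B dirty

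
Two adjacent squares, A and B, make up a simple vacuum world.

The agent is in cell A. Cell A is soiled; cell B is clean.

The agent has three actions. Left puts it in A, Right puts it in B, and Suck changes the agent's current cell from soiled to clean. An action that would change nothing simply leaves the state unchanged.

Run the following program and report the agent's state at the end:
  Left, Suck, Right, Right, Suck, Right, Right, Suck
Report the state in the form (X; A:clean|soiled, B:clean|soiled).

(B; A:clean, B:clean)

Left (#1): (A; A:soiled, B:clean)
Suck (#2): (A; A:clean, B:clean)
Right (#3): (B; A:clean, B:clean)
Right (#4): (B; A:clean, B:clean)
Suck (#5): (B; A:clean, B:clean)
Right (#6): (B; A:clean, B:clean)
Right (#7): (B; A:clean, B:clean)
Suck (#8): (B; A:clean, B:clean)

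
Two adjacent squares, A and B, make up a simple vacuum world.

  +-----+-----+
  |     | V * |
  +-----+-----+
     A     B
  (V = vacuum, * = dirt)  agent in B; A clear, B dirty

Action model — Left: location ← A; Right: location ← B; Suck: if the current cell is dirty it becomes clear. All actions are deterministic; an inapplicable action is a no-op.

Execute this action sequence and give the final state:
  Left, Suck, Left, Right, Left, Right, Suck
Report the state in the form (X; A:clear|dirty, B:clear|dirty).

Left (#1): (A; A:clear, B:dirty)
Suck (#2): (A; A:clear, B:dirty)
Left (#3): (A; A:clear, B:dirty)
Right (#4): (B; A:clear, B:dirty)
Left (#5): (A; A:clear, B:dirty)
Right (#6): (B; A:clear, B:dirty)
Suck (#7): (B; A:clear, B:clear)

(B; A:clear, B:clear)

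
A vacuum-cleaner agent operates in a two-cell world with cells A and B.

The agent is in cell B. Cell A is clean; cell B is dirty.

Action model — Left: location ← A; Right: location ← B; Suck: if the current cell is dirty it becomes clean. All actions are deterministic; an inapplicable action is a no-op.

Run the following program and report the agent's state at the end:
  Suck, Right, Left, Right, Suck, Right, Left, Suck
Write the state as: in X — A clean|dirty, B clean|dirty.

in A — A clean, B clean

[1] after Suck: in B — A clean, B clean
[2] after Right: in B — A clean, B clean
[3] after Left: in A — A clean, B clean
[4] after Right: in B — A clean, B clean
[5] after Suck: in B — A clean, B clean
[6] after Right: in B — A clean, B clean
[7] after Left: in A — A clean, B clean
[8] after Suck: in A — A clean, B clean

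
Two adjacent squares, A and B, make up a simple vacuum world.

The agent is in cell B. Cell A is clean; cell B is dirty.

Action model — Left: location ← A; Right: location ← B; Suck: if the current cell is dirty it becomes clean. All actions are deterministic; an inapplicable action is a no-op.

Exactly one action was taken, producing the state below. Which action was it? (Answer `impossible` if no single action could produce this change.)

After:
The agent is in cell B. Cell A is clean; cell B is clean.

try  Left: <A|clean|dirty>
try Right: <B|clean|dirty>
try  Suck: <B|clean|clean>  ← match

Suck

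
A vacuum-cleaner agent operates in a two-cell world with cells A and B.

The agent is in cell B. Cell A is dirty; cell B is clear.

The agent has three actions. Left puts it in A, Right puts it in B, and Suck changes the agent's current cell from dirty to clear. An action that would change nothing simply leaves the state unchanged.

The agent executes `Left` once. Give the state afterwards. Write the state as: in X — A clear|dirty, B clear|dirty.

start: in B — A dirty, B clear
step 1/1 (Left): in A — A dirty, B clear

in A — A dirty, B clear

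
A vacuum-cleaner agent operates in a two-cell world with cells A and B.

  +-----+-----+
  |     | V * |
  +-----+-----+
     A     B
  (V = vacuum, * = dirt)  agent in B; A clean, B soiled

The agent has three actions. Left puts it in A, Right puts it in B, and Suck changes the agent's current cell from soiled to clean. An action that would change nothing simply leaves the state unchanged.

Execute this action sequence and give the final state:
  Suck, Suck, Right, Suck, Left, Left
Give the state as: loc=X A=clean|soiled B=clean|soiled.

loc=A A=clean B=clean

1) do Suck; now loc=B A=clean B=clean
2) do Suck; now loc=B A=clean B=clean
3) do Right; now loc=B A=clean B=clean
4) do Suck; now loc=B A=clean B=clean
5) do Left; now loc=A A=clean B=clean
6) do Left; now loc=A A=clean B=clean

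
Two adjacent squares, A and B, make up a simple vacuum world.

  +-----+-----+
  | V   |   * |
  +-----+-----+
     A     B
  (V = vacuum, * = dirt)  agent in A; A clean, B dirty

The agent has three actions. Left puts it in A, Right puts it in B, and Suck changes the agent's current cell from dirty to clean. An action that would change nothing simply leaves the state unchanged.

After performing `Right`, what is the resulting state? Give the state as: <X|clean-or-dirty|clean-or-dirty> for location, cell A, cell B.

start: <A|clean|dirty>
1) do Right; now <B|clean|dirty>

<B|clean|dirty>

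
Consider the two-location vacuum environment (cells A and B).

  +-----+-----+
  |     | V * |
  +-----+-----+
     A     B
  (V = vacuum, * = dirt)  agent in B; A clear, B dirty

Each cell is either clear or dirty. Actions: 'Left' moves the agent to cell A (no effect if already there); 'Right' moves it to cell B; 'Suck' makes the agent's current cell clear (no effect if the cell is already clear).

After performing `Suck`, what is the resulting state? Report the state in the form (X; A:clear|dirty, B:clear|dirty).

(B; A:clear, B:clear)

start: (B; A:clear, B:dirty)
1) do Suck; now (B; A:clear, B:clear)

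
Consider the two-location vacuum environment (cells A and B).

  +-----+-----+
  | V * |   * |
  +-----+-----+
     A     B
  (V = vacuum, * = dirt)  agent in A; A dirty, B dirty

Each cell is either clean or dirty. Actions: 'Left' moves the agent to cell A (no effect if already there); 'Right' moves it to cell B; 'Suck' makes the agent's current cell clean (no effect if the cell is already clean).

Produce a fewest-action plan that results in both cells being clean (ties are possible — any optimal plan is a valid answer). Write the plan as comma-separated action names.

[1] after Suck: in A — A clean, B dirty
[2] after Right: in B — A clean, B dirty
[3] after Suck: in B — A clean, B clean
min 3: Suck A + move + Suck B

Suck, Right, Suck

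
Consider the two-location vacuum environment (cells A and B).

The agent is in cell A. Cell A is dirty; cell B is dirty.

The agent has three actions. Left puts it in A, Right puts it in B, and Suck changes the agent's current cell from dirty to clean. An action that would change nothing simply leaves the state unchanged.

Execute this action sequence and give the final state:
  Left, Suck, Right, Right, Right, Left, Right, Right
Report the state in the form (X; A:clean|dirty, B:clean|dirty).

Left (#1): (A; A:dirty, B:dirty)
Suck (#2): (A; A:clean, B:dirty)
Right (#3): (B; A:clean, B:dirty)
Right (#4): (B; A:clean, B:dirty)
Right (#5): (B; A:clean, B:dirty)
Left (#6): (A; A:clean, B:dirty)
Right (#7): (B; A:clean, B:dirty)
Right (#8): (B; A:clean, B:dirty)

(B; A:clean, B:dirty)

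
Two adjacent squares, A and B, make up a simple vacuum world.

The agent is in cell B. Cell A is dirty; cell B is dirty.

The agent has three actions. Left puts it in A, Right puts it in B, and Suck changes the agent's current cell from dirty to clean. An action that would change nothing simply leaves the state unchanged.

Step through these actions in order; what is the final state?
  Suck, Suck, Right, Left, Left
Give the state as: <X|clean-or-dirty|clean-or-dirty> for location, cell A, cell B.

1) do Suck; now <B|dirty|clean>
2) do Suck; now <B|dirty|clean>
3) do Right; now <B|dirty|clean>
4) do Left; now <A|dirty|clean>
5) do Left; now <A|dirty|clean>

<A|dirty|clean>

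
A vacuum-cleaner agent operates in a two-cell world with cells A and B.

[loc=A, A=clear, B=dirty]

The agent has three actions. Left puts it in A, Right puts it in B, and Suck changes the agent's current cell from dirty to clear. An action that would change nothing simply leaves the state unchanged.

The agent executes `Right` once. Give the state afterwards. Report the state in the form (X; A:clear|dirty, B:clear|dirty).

start: (A; A:clear, B:dirty)
Right (#1): (B; A:clear, B:dirty)

(B; A:clear, B:dirty)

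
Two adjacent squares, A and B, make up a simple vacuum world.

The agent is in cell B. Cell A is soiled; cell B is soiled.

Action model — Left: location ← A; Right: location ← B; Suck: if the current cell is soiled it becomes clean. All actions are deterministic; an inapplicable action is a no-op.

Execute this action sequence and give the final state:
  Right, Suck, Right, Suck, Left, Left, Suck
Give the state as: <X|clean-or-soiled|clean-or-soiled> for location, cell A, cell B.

t=1 Right ⇒ <B|soiled|soiled>
t=2 Suck ⇒ <B|soiled|clean>
t=3 Right ⇒ <B|soiled|clean>
t=4 Suck ⇒ <B|soiled|clean>
t=5 Left ⇒ <A|soiled|clean>
t=6 Left ⇒ <A|soiled|clean>
t=7 Suck ⇒ <A|clean|clean>

<A|clean|clean>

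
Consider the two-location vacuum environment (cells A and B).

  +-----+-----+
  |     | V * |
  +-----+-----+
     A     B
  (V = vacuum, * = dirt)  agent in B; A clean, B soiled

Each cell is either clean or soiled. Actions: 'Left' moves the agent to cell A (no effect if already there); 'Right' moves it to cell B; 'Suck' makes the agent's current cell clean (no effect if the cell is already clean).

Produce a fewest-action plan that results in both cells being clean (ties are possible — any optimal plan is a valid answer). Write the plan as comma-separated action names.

Suck

Suck (#1): in B — A clean, B clean
min 1: B is soiled, one Suck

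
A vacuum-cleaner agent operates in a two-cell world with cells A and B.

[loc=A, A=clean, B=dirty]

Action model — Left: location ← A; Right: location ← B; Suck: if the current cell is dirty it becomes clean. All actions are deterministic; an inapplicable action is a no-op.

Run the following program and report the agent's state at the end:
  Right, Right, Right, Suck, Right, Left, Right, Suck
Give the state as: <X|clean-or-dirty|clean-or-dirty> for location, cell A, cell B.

1. Right → <B|clean|dirty>
2. Right → <B|clean|dirty>
3. Right → <B|clean|dirty>
4. Suck → <B|clean|clean>
5. Right → <B|clean|clean>
6. Left → <A|clean|clean>
7. Right → <B|clean|clean>
8. Suck → <B|clean|clean>

<B|clean|clean>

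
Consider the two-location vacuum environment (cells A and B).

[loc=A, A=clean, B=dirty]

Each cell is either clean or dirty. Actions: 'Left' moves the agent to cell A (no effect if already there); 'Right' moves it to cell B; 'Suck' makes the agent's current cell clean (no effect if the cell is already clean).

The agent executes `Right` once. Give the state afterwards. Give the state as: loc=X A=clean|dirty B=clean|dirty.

start: loc=A A=clean B=dirty
Right (#1): loc=B A=clean B=dirty

loc=B A=clean B=dirty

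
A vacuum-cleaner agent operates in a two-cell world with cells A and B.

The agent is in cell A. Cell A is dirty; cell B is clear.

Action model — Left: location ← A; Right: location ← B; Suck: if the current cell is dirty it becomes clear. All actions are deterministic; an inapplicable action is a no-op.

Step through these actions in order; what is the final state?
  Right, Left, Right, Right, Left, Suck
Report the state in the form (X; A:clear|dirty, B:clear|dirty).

t=1 Right ⇒ (B; A:dirty, B:clear)
t=2 Left ⇒ (A; A:dirty, B:clear)
t=3 Right ⇒ (B; A:dirty, B:clear)
t=4 Right ⇒ (B; A:dirty, B:clear)
t=5 Left ⇒ (A; A:dirty, B:clear)
t=6 Suck ⇒ (A; A:clear, B:clear)

(A; A:clear, B:clear)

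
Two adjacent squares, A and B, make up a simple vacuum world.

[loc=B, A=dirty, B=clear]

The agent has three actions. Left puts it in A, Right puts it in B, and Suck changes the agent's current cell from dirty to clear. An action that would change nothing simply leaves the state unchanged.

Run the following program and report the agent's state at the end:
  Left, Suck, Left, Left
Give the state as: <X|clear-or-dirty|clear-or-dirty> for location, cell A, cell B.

<A|clear|clear>

t=1 Left ⇒ <A|dirty|clear>
t=2 Suck ⇒ <A|clear|clear>
t=3 Left ⇒ <A|clear|clear>
t=4 Left ⇒ <A|clear|clear>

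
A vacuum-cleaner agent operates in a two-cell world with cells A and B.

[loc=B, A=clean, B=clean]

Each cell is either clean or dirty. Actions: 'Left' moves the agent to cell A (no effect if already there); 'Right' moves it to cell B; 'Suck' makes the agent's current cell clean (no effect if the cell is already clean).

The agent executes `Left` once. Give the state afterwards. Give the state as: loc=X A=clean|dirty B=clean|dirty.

loc=A A=clean B=clean

start: loc=B A=clean B=clean
step 1/1 (Left): loc=A A=clean B=clean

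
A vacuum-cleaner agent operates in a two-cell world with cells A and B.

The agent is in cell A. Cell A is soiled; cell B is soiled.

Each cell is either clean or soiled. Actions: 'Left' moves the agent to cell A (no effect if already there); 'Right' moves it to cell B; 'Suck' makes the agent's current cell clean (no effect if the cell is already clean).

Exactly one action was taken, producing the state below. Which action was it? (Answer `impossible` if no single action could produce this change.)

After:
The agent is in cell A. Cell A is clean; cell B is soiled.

try  Left: loc=A A=soiled B=soiled
try Right: loc=B A=soiled B=soiled
try  Suck: loc=A A=clean B=soiled  ← match

Suck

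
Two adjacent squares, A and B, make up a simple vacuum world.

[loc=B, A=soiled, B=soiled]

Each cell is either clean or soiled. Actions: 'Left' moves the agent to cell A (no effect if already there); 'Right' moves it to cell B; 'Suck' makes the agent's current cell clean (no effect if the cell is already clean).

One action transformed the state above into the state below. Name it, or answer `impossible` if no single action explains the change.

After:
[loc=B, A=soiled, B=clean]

try  Left: loc=A A=soiled B=soiled
try Right: loc=B A=soiled B=soiled
try  Suck: loc=B A=soiled B=clean  ← match

Suck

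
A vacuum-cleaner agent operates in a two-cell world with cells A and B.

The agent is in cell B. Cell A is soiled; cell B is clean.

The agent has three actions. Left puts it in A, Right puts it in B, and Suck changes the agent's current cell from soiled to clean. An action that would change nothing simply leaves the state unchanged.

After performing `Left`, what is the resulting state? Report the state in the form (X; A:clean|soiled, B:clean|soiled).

start: (B; A:soiled, B:clean)
[1] after Left: (A; A:soiled, B:clean)

(A; A:soiled, B:clean)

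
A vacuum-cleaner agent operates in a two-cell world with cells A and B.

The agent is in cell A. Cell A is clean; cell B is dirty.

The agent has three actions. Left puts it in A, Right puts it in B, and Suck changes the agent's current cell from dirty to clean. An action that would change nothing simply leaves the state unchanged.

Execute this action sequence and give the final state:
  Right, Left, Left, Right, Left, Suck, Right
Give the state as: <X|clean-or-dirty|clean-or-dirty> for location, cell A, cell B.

[1] after Right: <B|clean|dirty>
[2] after Left: <A|clean|dirty>
[3] after Left: <A|clean|dirty>
[4] after Right: <B|clean|dirty>
[5] after Left: <A|clean|dirty>
[6] after Suck: <A|clean|dirty>
[7] after Right: <B|clean|dirty>

<B|clean|dirty>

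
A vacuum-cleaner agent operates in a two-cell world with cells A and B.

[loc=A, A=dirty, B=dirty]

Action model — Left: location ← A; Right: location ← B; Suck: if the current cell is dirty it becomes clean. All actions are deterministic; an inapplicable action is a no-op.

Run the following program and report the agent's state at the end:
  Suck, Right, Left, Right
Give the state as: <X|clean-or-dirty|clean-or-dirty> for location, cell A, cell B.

step 1/4 (Suck): <A|clean|dirty>
step 2/4 (Right): <B|clean|dirty>
step 3/4 (Left): <A|clean|dirty>
step 4/4 (Right): <B|clean|dirty>

<B|clean|dirty>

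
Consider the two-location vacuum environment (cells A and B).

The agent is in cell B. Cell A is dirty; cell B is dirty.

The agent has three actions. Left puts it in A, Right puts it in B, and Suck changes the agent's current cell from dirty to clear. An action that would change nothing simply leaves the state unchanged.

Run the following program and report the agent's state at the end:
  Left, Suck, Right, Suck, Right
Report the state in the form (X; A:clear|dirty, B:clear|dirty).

(B; A:clear, B:clear)

1) do Left; now (A; A:dirty, B:dirty)
2) do Suck; now (A; A:clear, B:dirty)
3) do Right; now (B; A:clear, B:dirty)
4) do Suck; now (B; A:clear, B:clear)
5) do Right; now (B; A:clear, B:clear)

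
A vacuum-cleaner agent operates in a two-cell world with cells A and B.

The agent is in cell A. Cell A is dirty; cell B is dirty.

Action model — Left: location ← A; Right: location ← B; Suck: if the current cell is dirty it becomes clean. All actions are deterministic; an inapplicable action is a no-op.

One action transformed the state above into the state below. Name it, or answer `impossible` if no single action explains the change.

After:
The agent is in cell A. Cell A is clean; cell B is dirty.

try  Left: (A; A:dirty, B:dirty)
try Right: (B; A:dirty, B:dirty)
try  Suck: (A; A:clean, B:dirty)  ← match

Suck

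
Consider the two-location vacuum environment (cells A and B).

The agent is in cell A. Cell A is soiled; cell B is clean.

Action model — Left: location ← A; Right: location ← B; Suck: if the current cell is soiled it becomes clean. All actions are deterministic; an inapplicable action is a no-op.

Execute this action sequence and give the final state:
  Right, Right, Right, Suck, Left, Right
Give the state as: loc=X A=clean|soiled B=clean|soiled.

loc=B A=soiled B=clean

Right (#1): loc=B A=soiled B=clean
Right (#2): loc=B A=soiled B=clean
Right (#3): loc=B A=soiled B=clean
Suck (#4): loc=B A=soiled B=clean
Left (#5): loc=A A=soiled B=clean
Right (#6): loc=B A=soiled B=clean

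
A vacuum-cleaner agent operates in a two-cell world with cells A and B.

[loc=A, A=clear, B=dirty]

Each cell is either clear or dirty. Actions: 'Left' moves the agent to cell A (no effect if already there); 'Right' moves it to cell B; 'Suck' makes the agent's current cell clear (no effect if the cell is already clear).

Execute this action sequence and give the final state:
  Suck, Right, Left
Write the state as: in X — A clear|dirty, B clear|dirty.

t=1 Suck ⇒ in A — A clear, B dirty
t=2 Right ⇒ in B — A clear, B dirty
t=3 Left ⇒ in A — A clear, B dirty

in A — A clear, B dirty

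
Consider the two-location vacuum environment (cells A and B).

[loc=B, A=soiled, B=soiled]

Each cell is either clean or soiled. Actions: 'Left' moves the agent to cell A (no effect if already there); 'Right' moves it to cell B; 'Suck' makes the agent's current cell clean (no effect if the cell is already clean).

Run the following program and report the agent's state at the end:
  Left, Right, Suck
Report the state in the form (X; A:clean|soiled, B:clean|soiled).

(B; A:soiled, B:clean)

t=1 Left ⇒ (A; A:soiled, B:soiled)
t=2 Right ⇒ (B; A:soiled, B:soiled)
t=3 Suck ⇒ (B; A:soiled, B:clean)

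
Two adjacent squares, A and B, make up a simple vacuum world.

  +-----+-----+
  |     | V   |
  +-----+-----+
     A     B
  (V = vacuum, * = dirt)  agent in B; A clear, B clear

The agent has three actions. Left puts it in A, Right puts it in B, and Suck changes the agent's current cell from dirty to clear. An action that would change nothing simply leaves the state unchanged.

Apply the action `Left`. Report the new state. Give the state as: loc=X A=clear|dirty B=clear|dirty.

start: loc=B A=clear B=clear
1. Left → loc=A A=clear B=clear

loc=A A=clear B=clear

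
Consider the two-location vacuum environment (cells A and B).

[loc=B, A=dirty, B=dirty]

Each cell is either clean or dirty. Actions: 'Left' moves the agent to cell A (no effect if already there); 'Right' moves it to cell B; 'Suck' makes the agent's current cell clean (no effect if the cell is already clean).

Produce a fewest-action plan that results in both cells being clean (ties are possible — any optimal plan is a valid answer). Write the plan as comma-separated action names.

Suck (#1): loc=B A=dirty B=clean
Left (#2): loc=A A=dirty B=clean
Suck (#3): loc=A A=clean B=clean
min 3: Suck B + move + Suck A

Suck, Left, Suck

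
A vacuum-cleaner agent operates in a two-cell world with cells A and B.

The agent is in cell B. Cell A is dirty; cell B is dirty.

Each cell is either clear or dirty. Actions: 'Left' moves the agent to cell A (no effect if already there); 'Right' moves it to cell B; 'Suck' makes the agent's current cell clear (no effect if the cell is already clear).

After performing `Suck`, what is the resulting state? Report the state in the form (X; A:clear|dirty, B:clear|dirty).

start: (B; A:dirty, B:dirty)
Suck (#1): (B; A:dirty, B:clear)

(B; A:dirty, B:clear)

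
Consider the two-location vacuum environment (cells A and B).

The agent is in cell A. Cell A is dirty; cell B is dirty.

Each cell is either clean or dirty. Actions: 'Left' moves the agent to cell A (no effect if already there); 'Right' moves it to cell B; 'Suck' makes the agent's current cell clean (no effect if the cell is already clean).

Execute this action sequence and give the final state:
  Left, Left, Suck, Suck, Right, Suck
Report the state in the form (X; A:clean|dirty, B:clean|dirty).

(B; A:clean, B:clean)

1) do Left; now (A; A:dirty, B:dirty)
2) do Left; now (A; A:dirty, B:dirty)
3) do Suck; now (A; A:clean, B:dirty)
4) do Suck; now (A; A:clean, B:dirty)
5) do Right; now (B; A:clean, B:dirty)
6) do Suck; now (B; A:clean, B:clean)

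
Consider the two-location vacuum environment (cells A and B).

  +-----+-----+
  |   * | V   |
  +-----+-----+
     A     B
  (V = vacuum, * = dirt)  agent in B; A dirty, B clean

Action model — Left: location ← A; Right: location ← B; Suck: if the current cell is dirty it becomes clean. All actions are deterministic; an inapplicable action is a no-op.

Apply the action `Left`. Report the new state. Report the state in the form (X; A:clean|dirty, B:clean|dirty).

(A; A:dirty, B:clean)

start: (B; A:dirty, B:clean)
1. Left → (A; A:dirty, B:clean)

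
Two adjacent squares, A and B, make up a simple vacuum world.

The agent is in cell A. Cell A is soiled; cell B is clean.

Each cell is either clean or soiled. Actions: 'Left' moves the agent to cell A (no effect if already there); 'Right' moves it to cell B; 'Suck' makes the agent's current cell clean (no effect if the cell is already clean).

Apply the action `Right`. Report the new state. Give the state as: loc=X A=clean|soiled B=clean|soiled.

loc=B A=soiled B=clean

start: loc=A A=soiled B=clean
t=1 Right ⇒ loc=B A=soiled B=clean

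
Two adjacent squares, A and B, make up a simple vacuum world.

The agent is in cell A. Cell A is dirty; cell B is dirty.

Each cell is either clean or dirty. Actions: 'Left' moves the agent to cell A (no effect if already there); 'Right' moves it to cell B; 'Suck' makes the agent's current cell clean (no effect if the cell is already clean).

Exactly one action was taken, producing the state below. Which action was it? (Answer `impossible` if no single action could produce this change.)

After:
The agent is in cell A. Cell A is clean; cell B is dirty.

try  Left: (A; A:dirty, B:dirty)
try Right: (B; A:dirty, B:dirty)
try  Suck: (A; A:clean, B:dirty)  ← match

Suck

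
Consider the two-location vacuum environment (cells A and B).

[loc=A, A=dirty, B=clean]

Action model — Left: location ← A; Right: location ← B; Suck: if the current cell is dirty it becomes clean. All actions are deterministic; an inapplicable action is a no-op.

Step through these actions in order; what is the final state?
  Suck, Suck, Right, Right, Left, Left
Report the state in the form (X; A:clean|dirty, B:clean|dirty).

(A; A:clean, B:clean)

1. Suck → (A; A:clean, B:clean)
2. Suck → (A; A:clean, B:clean)
3. Right → (B; A:clean, B:clean)
4. Right → (B; A:clean, B:clean)
5. Left → (A; A:clean, B:clean)
6. Left → (A; A:clean, B:clean)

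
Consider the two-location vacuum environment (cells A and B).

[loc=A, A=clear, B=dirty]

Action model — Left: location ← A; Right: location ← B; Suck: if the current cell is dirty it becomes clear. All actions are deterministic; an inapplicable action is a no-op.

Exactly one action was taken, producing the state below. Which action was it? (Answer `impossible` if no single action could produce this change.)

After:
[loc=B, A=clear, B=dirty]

try  Left: loc=A A=clear B=dirty
try Right: loc=B A=clear B=dirty  ← match
try  Suck: loc=A A=clear B=dirty

Right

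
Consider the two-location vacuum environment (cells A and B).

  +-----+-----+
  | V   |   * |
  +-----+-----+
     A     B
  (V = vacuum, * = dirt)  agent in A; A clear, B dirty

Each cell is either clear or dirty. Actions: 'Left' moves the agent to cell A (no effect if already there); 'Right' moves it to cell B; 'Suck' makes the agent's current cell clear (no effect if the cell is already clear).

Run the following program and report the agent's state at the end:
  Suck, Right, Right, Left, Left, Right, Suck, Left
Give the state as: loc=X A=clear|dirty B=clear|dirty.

[1] after Suck: loc=A A=clear B=dirty
[2] after Right: loc=B A=clear B=dirty
[3] after Right: loc=B A=clear B=dirty
[4] after Left: loc=A A=clear B=dirty
[5] after Left: loc=A A=clear B=dirty
[6] after Right: loc=B A=clear B=dirty
[7] after Suck: loc=B A=clear B=clear
[8] after Left: loc=A A=clear B=clear

loc=A A=clear B=clear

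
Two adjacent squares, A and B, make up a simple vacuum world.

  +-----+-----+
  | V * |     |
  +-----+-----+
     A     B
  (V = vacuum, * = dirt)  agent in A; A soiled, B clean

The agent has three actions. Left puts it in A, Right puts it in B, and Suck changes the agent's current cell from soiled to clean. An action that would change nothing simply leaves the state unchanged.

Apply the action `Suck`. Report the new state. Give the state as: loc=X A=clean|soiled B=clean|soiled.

start: loc=A A=soiled B=clean
1. Suck → loc=A A=clean B=clean

loc=A A=clean B=clean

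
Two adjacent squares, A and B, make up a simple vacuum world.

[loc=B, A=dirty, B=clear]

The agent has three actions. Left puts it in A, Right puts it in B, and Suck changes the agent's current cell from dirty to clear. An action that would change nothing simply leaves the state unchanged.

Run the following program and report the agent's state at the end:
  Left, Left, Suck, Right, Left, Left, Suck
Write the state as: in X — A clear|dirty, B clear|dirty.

in A — A clear, B clear

Left (#1): in A — A dirty, B clear
Left (#2): in A — A dirty, B clear
Suck (#3): in A — A clear, B clear
Right (#4): in B — A clear, B clear
Left (#5): in A — A clear, B clear
Left (#6): in A — A clear, B clear
Suck (#7): in A — A clear, B clear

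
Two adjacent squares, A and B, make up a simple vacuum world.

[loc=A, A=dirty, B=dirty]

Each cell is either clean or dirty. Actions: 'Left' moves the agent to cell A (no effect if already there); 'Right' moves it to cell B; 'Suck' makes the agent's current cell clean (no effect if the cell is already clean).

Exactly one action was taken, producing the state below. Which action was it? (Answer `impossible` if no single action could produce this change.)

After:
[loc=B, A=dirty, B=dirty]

try  Left: <A|dirty|dirty>
try Right: <B|dirty|dirty>  ← match
try  Suck: <A|clean|dirty>

Right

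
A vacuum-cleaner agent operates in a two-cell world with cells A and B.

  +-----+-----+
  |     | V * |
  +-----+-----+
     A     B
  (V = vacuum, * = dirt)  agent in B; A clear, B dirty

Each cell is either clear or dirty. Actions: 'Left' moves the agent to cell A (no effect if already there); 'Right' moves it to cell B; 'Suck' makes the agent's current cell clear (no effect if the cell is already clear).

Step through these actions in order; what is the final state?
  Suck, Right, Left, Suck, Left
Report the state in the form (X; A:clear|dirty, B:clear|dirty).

(A; A:clear, B:clear)

Suck (#1): (B; A:clear, B:clear)
Right (#2): (B; A:clear, B:clear)
Left (#3): (A; A:clear, B:clear)
Suck (#4): (A; A:clear, B:clear)
Left (#5): (A; A:clear, B:clear)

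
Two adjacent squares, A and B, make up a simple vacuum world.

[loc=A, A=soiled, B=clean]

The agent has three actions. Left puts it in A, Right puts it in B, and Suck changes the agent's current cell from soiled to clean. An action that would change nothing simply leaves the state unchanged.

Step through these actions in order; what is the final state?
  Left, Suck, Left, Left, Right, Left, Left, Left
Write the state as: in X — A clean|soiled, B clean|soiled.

in A — A clean, B clean

1) do Left; now in A — A soiled, B clean
2) do Suck; now in A — A clean, B clean
3) do Left; now in A — A clean, B clean
4) do Left; now in A — A clean, B clean
5) do Right; now in B — A clean, B clean
6) do Left; now in A — A clean, B clean
7) do Left; now in A — A clean, B clean
8) do Left; now in A — A clean, B clean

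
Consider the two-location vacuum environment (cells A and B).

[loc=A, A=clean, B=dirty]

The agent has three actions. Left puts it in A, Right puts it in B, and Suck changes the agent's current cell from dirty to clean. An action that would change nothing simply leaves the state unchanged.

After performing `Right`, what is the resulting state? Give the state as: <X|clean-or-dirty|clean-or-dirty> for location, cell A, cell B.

<B|clean|dirty>

start: <A|clean|dirty>
[1] after Right: <B|clean|dirty>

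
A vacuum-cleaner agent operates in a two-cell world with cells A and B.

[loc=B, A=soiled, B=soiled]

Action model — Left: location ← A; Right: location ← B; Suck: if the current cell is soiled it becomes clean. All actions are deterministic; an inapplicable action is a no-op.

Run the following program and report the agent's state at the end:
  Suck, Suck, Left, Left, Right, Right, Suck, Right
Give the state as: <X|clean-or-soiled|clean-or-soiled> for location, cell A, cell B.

<B|soiled|clean>

1. Suck → <B|soiled|clean>
2. Suck → <B|soiled|clean>
3. Left → <A|soiled|clean>
4. Left → <A|soiled|clean>
5. Right → <B|soiled|clean>
6. Right → <B|soiled|clean>
7. Suck → <B|soiled|clean>
8. Right → <B|soiled|clean>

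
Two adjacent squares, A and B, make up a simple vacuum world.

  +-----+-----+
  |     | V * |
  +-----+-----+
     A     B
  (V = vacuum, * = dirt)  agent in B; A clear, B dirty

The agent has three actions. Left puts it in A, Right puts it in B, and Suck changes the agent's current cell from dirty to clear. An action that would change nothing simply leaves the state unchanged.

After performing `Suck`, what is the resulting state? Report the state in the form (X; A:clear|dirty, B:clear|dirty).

(B; A:clear, B:clear)

start: (B; A:clear, B:dirty)
t=1 Suck ⇒ (B; A:clear, B:clear)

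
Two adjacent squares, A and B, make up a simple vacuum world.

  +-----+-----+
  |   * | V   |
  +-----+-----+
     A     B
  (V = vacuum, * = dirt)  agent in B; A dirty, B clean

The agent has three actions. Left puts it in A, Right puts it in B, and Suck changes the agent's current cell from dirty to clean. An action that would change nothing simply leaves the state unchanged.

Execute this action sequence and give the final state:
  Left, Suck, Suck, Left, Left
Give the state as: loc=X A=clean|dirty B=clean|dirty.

1) do Left; now loc=A A=dirty B=clean
2) do Suck; now loc=A A=clean B=clean
3) do Suck; now loc=A A=clean B=clean
4) do Left; now loc=A A=clean B=clean
5) do Left; now loc=A A=clean B=clean

loc=A A=clean B=clean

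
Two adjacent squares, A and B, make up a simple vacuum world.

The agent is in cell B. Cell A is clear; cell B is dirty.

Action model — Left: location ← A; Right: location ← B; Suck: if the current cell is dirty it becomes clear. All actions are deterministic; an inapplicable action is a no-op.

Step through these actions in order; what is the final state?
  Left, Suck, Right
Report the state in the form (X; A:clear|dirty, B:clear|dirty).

(B; A:clear, B:dirty)

step 1/3 (Left): (A; A:clear, B:dirty)
step 2/3 (Suck): (A; A:clear, B:dirty)
step 3/3 (Right): (B; A:clear, B:dirty)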